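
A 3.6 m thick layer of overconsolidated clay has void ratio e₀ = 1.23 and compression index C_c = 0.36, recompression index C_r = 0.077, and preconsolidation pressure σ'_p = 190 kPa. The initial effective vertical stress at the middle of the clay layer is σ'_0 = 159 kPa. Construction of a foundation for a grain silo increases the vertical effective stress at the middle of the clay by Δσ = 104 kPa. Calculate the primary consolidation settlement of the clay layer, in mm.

Final effective stress: σ'_f = 159 + 104 = 263 kPa.
σ'_f = 263 > σ'_p = 190 kPa, so the stress path crosses the preconsolidation pressure — recompression up to σ'_p, then virgin compression beyond:
S_c = H/(1+e₀)·[C_r·log₁₀(σ'_p/σ'_0) + C_c·log₁₀(σ'_f/σ'_p)]
    = 3.6/2.23 × [0.077×log₁₀(190/159) + 0.36×log₁₀(263/190)]
    = 1.6143 × [0.0059564 + 0.050833] = 0.09168 m

S_c ≈ 91.7 mm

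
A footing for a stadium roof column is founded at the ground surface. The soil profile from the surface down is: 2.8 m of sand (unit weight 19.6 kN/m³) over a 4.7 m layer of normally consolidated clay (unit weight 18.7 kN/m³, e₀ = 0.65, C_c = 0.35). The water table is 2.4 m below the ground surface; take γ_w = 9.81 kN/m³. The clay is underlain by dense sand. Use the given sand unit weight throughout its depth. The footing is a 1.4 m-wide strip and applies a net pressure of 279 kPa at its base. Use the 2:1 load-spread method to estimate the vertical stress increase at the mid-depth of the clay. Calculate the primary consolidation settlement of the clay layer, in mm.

S_c ≈ 262 mm

Mid-depth of clay below the ground surface: z = 2.8 + 4.7/2 = 5.15 m.
Total vertical stress at mid-clay: σ_v = 19.6×2.8 + 18.7×2.35 = 98.825 kPa.
Pore pressure: u = 9.81×(5.15 − 2.4) = 26.978 kPa.
Initial effective stress: σ'_0 = σ_v − u = 98.825 − 26.978 = 71.847 kPa.
Stress increase at mid-clay by the 2:1 spreading method:
Δσ = qB/(B+z) = 279×1.4/(1.4+5.15) = 59.634 kPa
Final effective stress: σ'_f = σ'_0 + Δσ = 71.847 + 59.634 = 131.48 kPa.
Normally consolidated clay, so the full stress increment lies on the virgin compression line:
S_c = C_c·H/(1+e₀)·log₁₀(σ'_f/σ'_0) = 0.35×4.7/(1+0.65)×log₁₀(131.48/71.847)
    = 0.99697 × 0.26245 = 0.2617 m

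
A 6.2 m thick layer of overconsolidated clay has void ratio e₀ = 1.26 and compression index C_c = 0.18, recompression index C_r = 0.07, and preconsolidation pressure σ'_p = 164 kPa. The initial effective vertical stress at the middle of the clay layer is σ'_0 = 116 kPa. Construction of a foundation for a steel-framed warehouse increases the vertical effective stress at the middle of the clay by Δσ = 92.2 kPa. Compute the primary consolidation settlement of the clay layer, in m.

Final effective stress: σ'_f = 116 + 92.2 = 208.2 kPa.
σ'_f = 208.2 > σ'_p = 164 kPa, so the stress path crosses the preconsolidation pressure — recompression up to σ'_p, then virgin compression beyond:
S_c = H/(1+e₀)·[C_r·log₁₀(σ'_p/σ'_0) + C_c·log₁₀(σ'_f/σ'_p)]
    = 6.2/2.26 × [0.07×log₁₀(164/116) + 0.18×log₁₀(208.2/164)]
    = 2.7434 × [0.010527 + 0.018655] = 0.08006 m

S_c ≈ 0.0801 m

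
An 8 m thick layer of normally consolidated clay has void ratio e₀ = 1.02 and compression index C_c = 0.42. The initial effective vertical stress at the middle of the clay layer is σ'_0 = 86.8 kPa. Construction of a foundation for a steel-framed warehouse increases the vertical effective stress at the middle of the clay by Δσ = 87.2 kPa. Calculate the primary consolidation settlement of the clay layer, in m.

Final effective stress: σ'_f = σ'_0 + Δσ = 86.8 + 87.2 = 174 kPa.
Normally consolidated clay, so the full stress increment lies on the virgin compression line:
S_c = C_c·H/(1+e₀)·log₁₀(σ'_f/σ'_0) = 0.42×8/(1+1.02)×log₁₀(174/86.8)
    = 1.6634 × 0.30203 = 0.5024 m

S_c ≈ 0.502 m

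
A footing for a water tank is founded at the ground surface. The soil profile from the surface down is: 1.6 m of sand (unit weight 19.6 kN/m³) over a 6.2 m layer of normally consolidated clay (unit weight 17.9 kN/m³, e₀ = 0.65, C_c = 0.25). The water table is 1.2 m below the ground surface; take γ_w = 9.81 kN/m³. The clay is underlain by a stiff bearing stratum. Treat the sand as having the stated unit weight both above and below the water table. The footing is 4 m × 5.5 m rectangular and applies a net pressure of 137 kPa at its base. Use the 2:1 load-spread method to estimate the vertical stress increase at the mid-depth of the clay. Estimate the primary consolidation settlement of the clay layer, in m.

Mid-depth of clay below the ground surface: z = 1.6 + 6.2/2 = 4.7 m.
Total vertical stress at mid-clay: σ_v = 19.6×1.6 + 17.9×3.1 = 86.85 kPa.
Pore pressure: u = 9.81×(4.7 − 1.2) = 34.335 kPa.
Initial effective stress: σ'_0 = σ_v − u = 86.85 − 34.335 = 52.515 kPa.
Stress increase at mid-clay by the 2:1 spreading method:
Δσ = qBL/((B+z)(L+z)) = 137×4×5.5/((4+4.7)(5.5+4.7)) = 33.964 kPa
Final effective stress: σ'_f = σ'_0 + Δσ = 52.515 + 33.964 = 86.479 kPa.
Normally consolidated clay, so the full stress increment lies on the virgin compression line:
S_c = C_c·H/(1+e₀)·log₁₀(σ'_f/σ'_0) = 0.25×6.2/(1+0.65)×log₁₀(86.479/52.515)
    = 0.93939 × 0.21663 = 0.2035 m

S_c ≈ 0.204 m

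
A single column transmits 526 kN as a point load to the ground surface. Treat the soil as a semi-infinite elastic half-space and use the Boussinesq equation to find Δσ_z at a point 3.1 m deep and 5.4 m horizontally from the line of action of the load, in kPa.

Δσ_z ≈ 0.799 kPa

Boussinesq vertical stress below a point load on an elastic half-space:
Δσ_z = 3P/(2πz²) · [1 + (r/z)²]^(−5/2)
r/z = 5.4/3.1 = 1.7419; [1+(r/z)²]^(−5/2) = 0.030589.
Δσ_z = 3×526/(2π×3.1²) × 0.030589 = 26.134 × 0.030589 = 0.7994 kPa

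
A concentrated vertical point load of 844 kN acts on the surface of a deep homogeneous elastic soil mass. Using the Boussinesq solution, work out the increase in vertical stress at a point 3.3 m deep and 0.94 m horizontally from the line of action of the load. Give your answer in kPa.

Δσ_z ≈ 30.4 kPa

Boussinesq vertical stress below a point load on an elastic half-space:
Δσ_z = 3P/(2πz²) · [1 + (r/z)²]^(−5/2)
r/z = 0.94/3.3 = 0.28485; [1+(r/z)²]^(−5/2) = 0.8228.
Δσ_z = 3×844/(2π×3.3²) × 0.8228 = 37.005 × 0.8228 = 30.45 kPa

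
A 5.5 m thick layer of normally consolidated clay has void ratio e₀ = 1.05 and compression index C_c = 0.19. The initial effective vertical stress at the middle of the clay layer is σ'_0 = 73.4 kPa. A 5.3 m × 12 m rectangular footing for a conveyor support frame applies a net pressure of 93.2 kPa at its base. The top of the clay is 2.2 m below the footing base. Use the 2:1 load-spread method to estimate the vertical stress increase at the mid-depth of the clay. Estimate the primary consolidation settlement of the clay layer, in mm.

Mid-depth of clay below the footing base: z = 2.2 + 5.5/2 = 4.95 m.
Stress increase at mid-clay by the 2:1 spreading method:
Δσ = qBL/((B+z)(L+z)) = 93.2×5.3×12/((5.3+4.95)(12+4.95)) = 34.118 kPa
Final effective stress: σ'_f = σ'_0 + Δσ = 73.4 + 34.118 = 107.52 kPa.
Normally consolidated clay, so the full stress increment lies on the virgin compression line:
S_c = C_c·H/(1+e₀)·log₁₀(σ'_f/σ'_0) = 0.19×5.5/(1+1.05)×log₁₀(107.52/73.4)
    = 0.50976 × 0.16579 = 0.08451 m

S_c ≈ 84.5 mm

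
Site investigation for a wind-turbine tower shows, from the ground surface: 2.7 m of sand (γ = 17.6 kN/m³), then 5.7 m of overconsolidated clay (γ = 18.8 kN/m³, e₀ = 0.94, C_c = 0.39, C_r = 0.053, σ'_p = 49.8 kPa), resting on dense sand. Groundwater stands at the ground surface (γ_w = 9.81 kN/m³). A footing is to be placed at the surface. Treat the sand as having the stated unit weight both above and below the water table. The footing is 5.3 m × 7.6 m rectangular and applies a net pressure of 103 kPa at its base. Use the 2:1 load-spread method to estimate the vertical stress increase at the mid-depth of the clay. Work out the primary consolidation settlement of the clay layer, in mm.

S_c ≈ 213 mm

Mid-depth of clay below the ground surface: z = 2.7 + 5.7/2 = 5.55 m.
Total vertical stress at mid-clay: σ_v = 17.6×2.7 + 18.8×2.85 = 101.1 kPa.
Pore pressure: u = 9.81×(5.55 − 0) = 54.446 kPa.
Initial effective stress: σ'_0 = σ_v − u = 101.1 − 54.446 = 46.654 kPa.
Stress increase at mid-clay by the 2:1 spreading method:
Δσ = qBL/((B+z)(L+z)) = 103×5.3×7.6/((5.3+5.55)(7.6+5.55)) = 29.078 kPa
Final effective stress: σ'_f = 46.654 + 29.078 = 75.732 kPa.
σ'_f = 75.732 > σ'_p = 49.8 kPa, so the stress path crosses the preconsolidation pressure — recompression up to σ'_p, then virgin compression beyond:
S_c = H/(1+e₀)·[C_r·log₁₀(σ'_p/σ'_0) + C_c·log₁₀(σ'_f/σ'_p)]
    = 5.7/1.94 × [0.053×log₁₀(49.8/46.654) + 0.39×log₁₀(75.732/49.8)]
    = 2.9381 × [0.001502 + 0.071] = 0.213 m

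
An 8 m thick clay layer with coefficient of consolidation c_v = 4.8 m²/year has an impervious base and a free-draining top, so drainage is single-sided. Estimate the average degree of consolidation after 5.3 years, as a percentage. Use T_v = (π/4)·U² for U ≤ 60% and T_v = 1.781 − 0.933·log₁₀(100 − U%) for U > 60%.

U ≈ 69.6 %

Drainage path length: H_d = H = 8 m (single drainage).
T_v = c_v·t/H_d² = 4.8×5.3/8² = 0.3975.
T_v = 0.3975 corresponds to the U > 60% branch:
U = 1 − 10^((1.781 − T_v)/0.933)/100 = 0.696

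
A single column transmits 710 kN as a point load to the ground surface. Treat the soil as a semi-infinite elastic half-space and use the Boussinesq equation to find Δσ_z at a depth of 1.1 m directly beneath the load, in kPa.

Boussinesq vertical stress below a point load on an elastic half-space:
Δσ_z = 3P/(2πz²) · [1 + (r/z)²]^(−5/2)
r/z = 0/1.1 = 0; [1+(r/z)²]^(−5/2) = 1.
Δσ_z = 3×710/(2π×1.1²) × 1 = 280.17 × 1 = 280.2 kPa

Δσ_z ≈ 280 kPa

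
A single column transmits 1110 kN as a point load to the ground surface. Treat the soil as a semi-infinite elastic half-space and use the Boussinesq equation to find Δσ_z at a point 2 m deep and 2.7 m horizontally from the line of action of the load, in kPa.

Boussinesq vertical stress below a point load on an elastic half-space:
Δσ_z = 3P/(2πz²) · [1 + (r/z)²]^(−5/2)
r/z = 2.7/2 = 1.35; [1+(r/z)²]^(−5/2) = 0.074716.
Δσ_z = 3×1110/(2π×2²) × 0.074716 = 132.5 × 0.074716 = 9.9 kPa

Δσ_z ≈ 9.9 kPa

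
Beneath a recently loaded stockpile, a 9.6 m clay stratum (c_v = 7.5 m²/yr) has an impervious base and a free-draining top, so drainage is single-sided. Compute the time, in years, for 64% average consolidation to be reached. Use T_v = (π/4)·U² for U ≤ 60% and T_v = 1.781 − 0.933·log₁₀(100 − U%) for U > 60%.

t ≈ 4.04 years

Drainage path length: H_d = H = 9.6 m (single drainage).
U > 60%: T_v = 1.781 − 0.933·log₁₀(100 − 64) = 0.32897.
t = T_v·H_d²/c_v = 0.32897×9.6²/7.5 = 4.042 years.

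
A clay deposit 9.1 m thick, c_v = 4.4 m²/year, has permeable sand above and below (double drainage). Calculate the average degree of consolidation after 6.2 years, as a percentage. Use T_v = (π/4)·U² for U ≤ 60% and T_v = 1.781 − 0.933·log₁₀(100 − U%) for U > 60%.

Drainage path length: H_d = H/2 = 4.55 m (double drainage).
T_v = c_v·t/H_d² = 4.4×6.2/4.55² = 1.3177.
T_v = 1.3177 corresponds to the U > 60% branch:
U = 1 − 10^((1.781 − T_v)/0.933)/100 = 0.9686

U ≈ 96.9 %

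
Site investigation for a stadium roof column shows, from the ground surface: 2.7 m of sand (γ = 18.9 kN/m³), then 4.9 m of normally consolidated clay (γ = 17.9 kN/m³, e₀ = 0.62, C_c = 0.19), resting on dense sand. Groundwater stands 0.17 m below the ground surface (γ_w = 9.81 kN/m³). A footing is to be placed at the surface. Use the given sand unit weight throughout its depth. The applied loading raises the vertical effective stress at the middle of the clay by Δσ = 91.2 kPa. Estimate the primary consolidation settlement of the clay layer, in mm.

Mid-depth of clay below the ground surface: z = 2.7 + 4.9/2 = 5.15 m.
Total vertical stress at mid-clay: σ_v = 18.9×2.7 + 17.9×2.45 = 94.885 kPa.
Pore pressure: u = 9.81×(5.15 − 0.17) = 48.854 kPa.
Initial effective stress: σ'_0 = σ_v − u = 94.885 − 48.854 = 46.031 kPa.
Final effective stress: σ'_f = σ'_0 + Δσ = 46.031 + 91.2 = 137.23 kPa.
Normally consolidated clay, so the full stress increment lies on the virgin compression line:
S_c = C_c·H/(1+e₀)·log₁₀(σ'_f/σ'_0) = 0.19×4.9/(1+0.62)×log₁₀(137.23/46.031)
    = 0.57469 × 0.4744 = 0.2726 m

S_c ≈ 273 mm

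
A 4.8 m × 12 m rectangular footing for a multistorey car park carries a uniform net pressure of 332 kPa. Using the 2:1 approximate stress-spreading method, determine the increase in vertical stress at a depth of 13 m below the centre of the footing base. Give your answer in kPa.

Δσ_z ≈ 43 kPa

By the 2:1 method the load spreads at 1 horizontal : 2 vertical, so at depth z the loaded area has grown by z in each plan dimension:
Δσ = qBL/((B+z)(L+z)) = 332×4.8×12/((4.8+13)(12+13)) = 42.973 kPa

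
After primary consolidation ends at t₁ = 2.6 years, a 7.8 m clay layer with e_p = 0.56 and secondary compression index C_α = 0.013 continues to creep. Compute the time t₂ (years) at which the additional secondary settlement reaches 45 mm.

S_s = C_α·H/(1+e_p)·log₁₀(t₂/t₁) ⇒ log₁₀(t₂/t₁) = S_s·(1+e_p)/(C_α·H).
log₁₀(t₂/t₁) = 0.045 × (1+0.56) / (0.013×7.8) = 0.6923
t₂ = t₁ × 10^0.6923 = 2.6 × 4.924 = 12.8 years

t₂ ≈ 12.8 years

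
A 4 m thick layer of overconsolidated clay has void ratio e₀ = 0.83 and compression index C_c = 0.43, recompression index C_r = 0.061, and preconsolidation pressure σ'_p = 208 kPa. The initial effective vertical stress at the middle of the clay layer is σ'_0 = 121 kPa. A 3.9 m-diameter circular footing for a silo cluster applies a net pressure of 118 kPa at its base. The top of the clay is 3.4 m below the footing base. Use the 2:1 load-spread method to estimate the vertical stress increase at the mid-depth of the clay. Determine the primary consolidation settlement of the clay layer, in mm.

Mid-depth of clay below the footing base: z = 3.4 + 4/2 = 5.4 m.
Stress increase at mid-clay by the 2:1 spreading method:
Δσ ≈ qD²/(D+z)² = 118×3.9²/(3.9+5.4)² = 20.751 kPa
Final effective stress: σ'_f = 121 + 20.751 = 141.75 kPa.
σ'_f = 141.75 ≤ σ'_p = 208 kPa, so the clay remains overconsolidated and only the recompression index applies:
S_c = C_r·H/(1+e₀)·log₁₀(σ'_f/σ'_0) = 0.061×4/1.83×log₁₀(141.75/121)
    = 0.13333 × 0.068738 = 0.009165 m

S_c ≈ 9.17 mm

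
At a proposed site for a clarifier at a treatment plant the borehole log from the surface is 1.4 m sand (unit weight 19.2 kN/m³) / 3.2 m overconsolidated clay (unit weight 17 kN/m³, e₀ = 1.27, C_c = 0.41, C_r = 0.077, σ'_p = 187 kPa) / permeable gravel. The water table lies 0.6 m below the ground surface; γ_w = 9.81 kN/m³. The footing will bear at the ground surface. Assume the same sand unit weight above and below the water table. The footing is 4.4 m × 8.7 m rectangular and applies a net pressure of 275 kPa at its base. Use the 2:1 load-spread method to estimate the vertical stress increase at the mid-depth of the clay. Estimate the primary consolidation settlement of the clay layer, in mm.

Mid-depth of clay below the ground surface: z = 1.4 + 3.2/2 = 3 m.
Total vertical stress at mid-clay: σ_v = 19.2×1.4 + 17×1.6 = 54.08 kPa.
Pore pressure: u = 9.81×(3 − 0.6) = 23.544 kPa.
Initial effective stress: σ'_0 = σ_v − u = 54.08 − 23.544 = 30.536 kPa.
Stress increase at mid-clay by the 2:1 spreading method:
Δσ = qBL/((B+z)(L+z)) = 275×4.4×8.7/((4.4+3)(8.7+3)) = 121.59 kPa
Final effective stress: σ'_f = 30.536 + 121.59 = 152.13 kPa.
σ'_f = 152.13 ≤ σ'_p = 187 kPa, so the clay remains overconsolidated and only the recompression index applies:
S_c = C_r·H/(1+e₀)·log₁₀(σ'_f/σ'_0) = 0.077×3.2/2.27×log₁₀(152.13/30.536)
    = 0.10855 × 0.6974 = 0.0757 m

S_c ≈ 75.7 mm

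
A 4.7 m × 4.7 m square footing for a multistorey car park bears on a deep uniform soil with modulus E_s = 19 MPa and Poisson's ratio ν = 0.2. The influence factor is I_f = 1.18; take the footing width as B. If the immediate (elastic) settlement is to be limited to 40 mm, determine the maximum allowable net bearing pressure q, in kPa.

q ≈ 143 kPa

E_s = 19 MPa = 19000 kPa.
S_e = q·B·(1−ν²)/E_s · I_f  ⇒  q = S_e·E_s / (B·(1−ν²)·I_f).
q = 0.04 × 19000 / (4.7 × 0.96 × 1.18) = 142.7 kPa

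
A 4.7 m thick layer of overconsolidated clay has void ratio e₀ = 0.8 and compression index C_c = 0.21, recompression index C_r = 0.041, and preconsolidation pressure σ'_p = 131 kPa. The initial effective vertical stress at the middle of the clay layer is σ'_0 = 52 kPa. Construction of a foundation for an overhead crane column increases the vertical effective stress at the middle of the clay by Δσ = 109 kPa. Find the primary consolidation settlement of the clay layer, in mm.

Final effective stress: σ'_f = 52 + 109 = 161 kPa.
σ'_f = 161 > σ'_p = 131 kPa, so the stress path crosses the preconsolidation pressure — recompression up to σ'_p, then virgin compression beyond:
S_c = H/(1+e₀)·[C_r·log₁₀(σ'_p/σ'_0) + C_c·log₁₀(σ'_f/σ'_p)]
    = 4.7/1.8 × [0.041×log₁₀(131/52) + 0.21×log₁₀(161/131)]
    = 2.6111 × [0.016452 + 0.018806] = 0.09206 m

S_c ≈ 92.1 mm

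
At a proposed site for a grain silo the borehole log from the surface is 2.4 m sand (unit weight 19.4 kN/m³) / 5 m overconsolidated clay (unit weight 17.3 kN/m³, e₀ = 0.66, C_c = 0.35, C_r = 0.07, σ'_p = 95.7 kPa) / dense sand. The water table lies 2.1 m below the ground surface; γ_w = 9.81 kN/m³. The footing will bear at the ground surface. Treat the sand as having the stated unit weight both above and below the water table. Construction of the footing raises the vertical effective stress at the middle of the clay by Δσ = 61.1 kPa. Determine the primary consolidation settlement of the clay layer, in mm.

S_c ≈ 156 mm

Mid-depth of clay below the ground surface: z = 2.4 + 5/2 = 4.9 m.
Total vertical stress at mid-clay: σ_v = 19.4×2.4 + 17.3×2.5 = 89.81 kPa.
Pore pressure: u = 9.81×(4.9 − 2.1) = 27.468 kPa.
Initial effective stress: σ'_0 = σ_v − u = 89.81 − 27.468 = 62.342 kPa.
Final effective stress: σ'_f = 62.342 + 61.1 = 123.44 kPa.
σ'_f = 123.44 > σ'_p = 95.7 kPa, so the stress path crosses the preconsolidation pressure — recompression up to σ'_p, then virgin compression beyond:
S_c = H/(1+e₀)·[C_r·log₁₀(σ'_p/σ'_0) + C_c·log₁₀(σ'_f/σ'_p)]
    = 5/1.66 × [0.07×log₁₀(95.7/62.342) + 0.35×log₁₀(123.44/95.7)]
    = 3.012 × [0.013029 + 0.03869] = 0.1558 m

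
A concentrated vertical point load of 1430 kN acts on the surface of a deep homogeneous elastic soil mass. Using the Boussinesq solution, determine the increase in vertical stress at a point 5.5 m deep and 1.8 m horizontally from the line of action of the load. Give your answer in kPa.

Δσ_z ≈ 17.5 kPa

Boussinesq vertical stress below a point load on an elastic half-space:
Δσ_z = 3P/(2πz²) · [1 + (r/z)²]^(−5/2)
r/z = 1.8/5.5 = 0.32727; [1+(r/z)²]^(−5/2) = 0.7754.
Δσ_z = 3×1430/(2π×5.5²) × 0.7754 = 22.571 × 0.7754 = 17.5 kPa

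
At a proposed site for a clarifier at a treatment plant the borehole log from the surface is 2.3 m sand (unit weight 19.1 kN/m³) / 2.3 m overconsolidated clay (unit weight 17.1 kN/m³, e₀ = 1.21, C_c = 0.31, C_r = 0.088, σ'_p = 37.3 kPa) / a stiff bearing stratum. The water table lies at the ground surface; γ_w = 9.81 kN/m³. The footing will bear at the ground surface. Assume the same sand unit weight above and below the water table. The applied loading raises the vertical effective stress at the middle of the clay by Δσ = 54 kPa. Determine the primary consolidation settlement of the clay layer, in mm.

S_c ≈ 122 mm

Mid-depth of clay below the ground surface: z = 2.3 + 2.3/2 = 3.45 m.
Total vertical stress at mid-clay: σ_v = 19.1×2.3 + 17.1×1.15 = 63.595 kPa.
Pore pressure: u = 9.81×(3.45 − 0) = 33.845 kPa.
Initial effective stress: σ'_0 = σ_v − u = 63.595 − 33.845 = 29.75 kPa.
Final effective stress: σ'_f = 29.75 + 54 = 83.75 kPa.
σ'_f = 83.75 > σ'_p = 37.3 kPa, so the stress path crosses the preconsolidation pressure — recompression up to σ'_p, then virgin compression beyond:
S_c = H/(1+e₀)·[C_r·log₁₀(σ'_p/σ'_0) + C_c·log₁₀(σ'_f/σ'_p)]
    = 2.3/2.21 × [0.088×log₁₀(37.3/29.75) + 0.31×log₁₀(83.75/37.3)]
    = 1.0407 × [0.0086435 + 0.1089] = 0.1223 m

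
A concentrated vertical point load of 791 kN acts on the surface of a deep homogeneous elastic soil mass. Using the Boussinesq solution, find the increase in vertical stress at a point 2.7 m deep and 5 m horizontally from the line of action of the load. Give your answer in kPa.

Δσ_z ≈ 1.25 kPa

Boussinesq vertical stress below a point load on an elastic half-space:
Δσ_z = 3P/(2πz²) · [1 + (r/z)²]^(−5/2)
r/z = 5/2.7 = 1.8519; [1+(r/z)²]^(−5/2) = 0.024219.
Δσ_z = 3×791/(2π×2.7²) × 0.024219 = 51.807 × 0.024219 = 1.255 kPa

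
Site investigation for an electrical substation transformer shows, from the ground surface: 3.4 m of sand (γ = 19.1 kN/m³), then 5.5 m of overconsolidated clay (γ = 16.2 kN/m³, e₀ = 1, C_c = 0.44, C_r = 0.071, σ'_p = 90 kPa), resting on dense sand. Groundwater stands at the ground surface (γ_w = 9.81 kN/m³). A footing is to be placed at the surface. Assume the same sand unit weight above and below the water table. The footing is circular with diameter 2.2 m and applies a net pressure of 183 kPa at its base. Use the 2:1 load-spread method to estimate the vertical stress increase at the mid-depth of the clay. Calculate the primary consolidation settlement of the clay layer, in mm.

S_c ≈ 19.5 mm

Mid-depth of clay below the ground surface: z = 3.4 + 5.5/2 = 6.15 m.
Total vertical stress at mid-clay: σ_v = 19.1×3.4 + 16.2×2.75 = 109.49 kPa.
Pore pressure: u = 9.81×(6.15 − 0) = 60.332 kPa.
Initial effective stress: σ'_0 = σ_v − u = 109.49 − 60.332 = 49.158 kPa.
Stress increase at mid-clay by the 2:1 spreading method:
Δσ ≈ qD²/(D+z)² = 183×2.2²/(2.2+6.15)² = 12.704 kPa
Final effective stress: σ'_f = 49.158 + 12.704 = 61.862 kPa.
σ'_f = 61.862 ≤ σ'_p = 90 kPa, so the clay remains overconsolidated and only the recompression index applies:
S_c = C_r·H/(1+e₀)·log₁₀(σ'_f/σ'_0) = 0.071×5.5/2×log₁₀(61.862/49.158)
    = 0.19525 × 0.09983 = 0.01949 m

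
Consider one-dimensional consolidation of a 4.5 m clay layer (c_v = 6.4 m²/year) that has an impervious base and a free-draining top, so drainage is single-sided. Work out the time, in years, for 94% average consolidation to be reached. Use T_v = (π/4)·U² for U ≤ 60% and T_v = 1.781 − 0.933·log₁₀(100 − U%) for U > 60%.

Drainage path length: H_d = H = 4.5 m (single drainage).
U > 60%: T_v = 1.781 − 0.933·log₁₀(100 − 94) = 1.055.
t = T_v·H_d²/c_v = 1.055×4.5²/6.4 = 3.338 years.

t ≈ 3.34 years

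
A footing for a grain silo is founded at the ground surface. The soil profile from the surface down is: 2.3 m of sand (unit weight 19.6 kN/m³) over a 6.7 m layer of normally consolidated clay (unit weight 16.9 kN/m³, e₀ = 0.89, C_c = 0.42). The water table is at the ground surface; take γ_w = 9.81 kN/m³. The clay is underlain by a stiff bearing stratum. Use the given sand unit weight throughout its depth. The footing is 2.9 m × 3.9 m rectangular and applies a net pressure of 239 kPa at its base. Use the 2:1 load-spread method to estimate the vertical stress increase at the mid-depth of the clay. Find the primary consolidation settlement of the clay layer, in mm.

Mid-depth of clay below the ground surface: z = 2.3 + 6.7/2 = 5.65 m.
Total vertical stress at mid-clay: σ_v = 19.6×2.3 + 16.9×3.35 = 101.69 kPa.
Pore pressure: u = 9.81×(5.65 − 0) = 55.427 kPa.
Initial effective stress: σ'_0 = σ_v − u = 101.69 − 55.427 = 46.263 kPa.
Stress increase at mid-clay by the 2:1 spreading method:
Δσ = qBL/((B+z)(L+z)) = 239×2.9×3.9/((2.9+5.65)(3.9+5.65)) = 33.105 kPa
Final effective stress: σ'_f = σ'_0 + Δσ = 46.263 + 33.105 = 79.368 kPa.
Normally consolidated clay, so the full stress increment lies on the virgin compression line:
S_c = C_c·H/(1+e₀)·log₁₀(σ'_f/σ'_0) = 0.42×6.7/(1+0.89)×log₁₀(79.368/46.263)
    = 1.4889 × 0.23441 = 0.349 m

S_c ≈ 349 mm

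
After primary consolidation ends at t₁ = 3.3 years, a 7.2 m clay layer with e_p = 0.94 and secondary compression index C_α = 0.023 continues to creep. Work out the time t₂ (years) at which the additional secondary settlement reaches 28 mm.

t₂ ≈ 7.02 years

S_s = C_α·H/(1+e_p)·log₁₀(t₂/t₁) ⇒ log₁₀(t₂/t₁) = S_s·(1+e_p)/(C_α·H).
log₁₀(t₂/t₁) = 0.028 × (1+0.94) / (0.023×7.2) = 0.328
t₂ = t₁ × 10^0.328 = 3.3 × 2.128 = 7.023 years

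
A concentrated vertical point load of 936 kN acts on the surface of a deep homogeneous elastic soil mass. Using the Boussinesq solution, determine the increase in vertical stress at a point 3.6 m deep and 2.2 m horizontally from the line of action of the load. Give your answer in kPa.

Δσ_z ≈ 15.6 kPa

Boussinesq vertical stress below a point load on an elastic half-space:
Δσ_z = 3P/(2πz²) · [1 + (r/z)²]^(−5/2)
r/z = 2.2/3.6 = 0.61111; [1+(r/z)²]^(−5/2) = 0.45234.
Δσ_z = 3×936/(2π×3.6²) × 0.45234 = 34.484 × 0.45234 = 15.6 kPa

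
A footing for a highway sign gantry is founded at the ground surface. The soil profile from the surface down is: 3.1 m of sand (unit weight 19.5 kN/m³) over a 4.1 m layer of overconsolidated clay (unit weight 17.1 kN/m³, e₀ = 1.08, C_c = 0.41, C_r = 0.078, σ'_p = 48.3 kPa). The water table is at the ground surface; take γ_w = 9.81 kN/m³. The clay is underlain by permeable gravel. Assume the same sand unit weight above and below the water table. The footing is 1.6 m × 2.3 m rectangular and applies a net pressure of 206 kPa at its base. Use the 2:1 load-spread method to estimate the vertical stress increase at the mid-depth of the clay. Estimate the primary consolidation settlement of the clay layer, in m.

S_c ≈ 0.0812 m

Mid-depth of clay below the ground surface: z = 3.1 + 4.1/2 = 5.15 m.
Total vertical stress at mid-clay: σ_v = 19.5×3.1 + 17.1×2.05 = 95.505 kPa.
Pore pressure: u = 9.81×(5.15 − 0) = 50.522 kPa.
Initial effective stress: σ'_0 = σ_v − u = 95.505 − 50.522 = 44.983 kPa.
Stress increase at mid-clay by the 2:1 spreading method:
Δσ = qBL/((B+z)(L+z)) = 206×1.6×2.3/((1.6+5.15)(2.3+5.15)) = 15.075 kPa
Final effective stress: σ'_f = 44.983 + 15.075 = 60.058 kPa.
σ'_f = 60.058 > σ'_p = 48.3 kPa, so the stress path crosses the preconsolidation pressure — recompression up to σ'_p, then virgin compression beyond:
S_c = H/(1+e₀)·[C_r·log₁₀(σ'_p/σ'_0) + C_c·log₁₀(σ'_f/σ'_p)]
    = 4.1/2.08 × [0.078×log₁₀(48.3/44.983) + 0.41×log₁₀(60.058/48.3)]
    = 1.9712 × [0.0024101 + 0.038796] = 0.08123 m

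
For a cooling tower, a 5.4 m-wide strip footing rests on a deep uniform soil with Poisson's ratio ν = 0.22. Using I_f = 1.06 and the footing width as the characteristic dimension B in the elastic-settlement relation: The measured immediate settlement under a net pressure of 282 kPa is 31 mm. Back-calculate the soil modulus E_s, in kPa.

E_s ≈ 49500 kPa

S_e = q·B·(1−ν²)/E_s · I_f  ⇒  E_s = q·B·(1−ν²)·I_f / S_e.
E_s = 282 × 5.4 × 0.9516 × 1.06 / 0.031 = 49550 kPa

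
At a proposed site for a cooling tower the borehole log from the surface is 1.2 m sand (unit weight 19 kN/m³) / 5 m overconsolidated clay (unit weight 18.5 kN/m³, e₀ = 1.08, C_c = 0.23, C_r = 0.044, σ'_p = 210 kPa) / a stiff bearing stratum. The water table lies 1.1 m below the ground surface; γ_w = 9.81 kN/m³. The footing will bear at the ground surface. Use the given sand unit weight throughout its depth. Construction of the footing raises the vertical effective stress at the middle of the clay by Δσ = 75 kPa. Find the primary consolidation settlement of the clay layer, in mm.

S_c ≈ 46 mm

Mid-depth of clay below the ground surface: z = 1.2 + 5/2 = 3.7 m.
Total vertical stress at mid-clay: σ_v = 19×1.2 + 18.5×2.5 = 69.05 kPa.
Pore pressure: u = 9.81×(3.7 − 1.1) = 25.506 kPa.
Initial effective stress: σ'_0 = σ_v − u = 69.05 − 25.506 = 43.544 kPa.
Final effective stress: σ'_f = 43.544 + 75 = 118.54 kPa.
σ'_f = 118.54 ≤ σ'_p = 210 kPa, so the clay remains overconsolidated and only the recompression index applies:
S_c = C_r·H/(1+e₀)·log₁₀(σ'_f/σ'_0) = 0.044×5/2.08×log₁₀(118.54/43.544)
    = 0.10577 × 0.43494 = 0.046 m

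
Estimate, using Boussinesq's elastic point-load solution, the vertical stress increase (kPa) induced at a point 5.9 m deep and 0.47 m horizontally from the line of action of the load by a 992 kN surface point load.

Δσ_z ≈ 13.4 kPa

Boussinesq vertical stress below a point load on an elastic half-space:
Δσ_z = 3P/(2πz²) · [1 + (r/z)²]^(−5/2)
r/z = 0.47/5.9 = 0.079661; [1+(r/z)²]^(−5/2) = 0.98431.
Δσ_z = 3×992/(2π×5.9²) × 0.98431 = 13.607 × 0.98431 = 13.39 kPa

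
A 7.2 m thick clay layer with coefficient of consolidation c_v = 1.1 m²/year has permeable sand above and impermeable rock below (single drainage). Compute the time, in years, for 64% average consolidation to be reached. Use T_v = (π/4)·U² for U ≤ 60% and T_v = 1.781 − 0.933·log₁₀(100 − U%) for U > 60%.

t ≈ 15.5 years

Drainage path length: H_d = H = 7.2 m (single drainage).
U > 60%: T_v = 1.781 − 0.933·log₁₀(100 − 64) = 0.32897.
t = T_v·H_d²/c_v = 0.32897×7.2²/1.1 = 15.5 years.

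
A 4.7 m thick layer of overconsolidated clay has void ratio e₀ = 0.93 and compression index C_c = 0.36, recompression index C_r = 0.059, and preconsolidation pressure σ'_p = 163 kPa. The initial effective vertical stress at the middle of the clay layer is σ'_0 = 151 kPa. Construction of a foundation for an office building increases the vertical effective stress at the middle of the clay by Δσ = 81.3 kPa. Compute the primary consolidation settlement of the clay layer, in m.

S_c ≈ 0.14 m

Final effective stress: σ'_f = 151 + 81.3 = 232.3 kPa.
σ'_f = 232.3 > σ'_p = 163 kPa, so the stress path crosses the preconsolidation pressure — recompression up to σ'_p, then virgin compression beyond:
S_c = H/(1+e₀)·[C_r·log₁₀(σ'_p/σ'_0) + C_c·log₁₀(σ'_f/σ'_p)]
    = 4.7/1.93 × [0.059×log₁₀(163/151) + 0.36×log₁₀(232.3/163)]
    = 2.4352 × [0.0019594 + 0.05539] = 0.1397 m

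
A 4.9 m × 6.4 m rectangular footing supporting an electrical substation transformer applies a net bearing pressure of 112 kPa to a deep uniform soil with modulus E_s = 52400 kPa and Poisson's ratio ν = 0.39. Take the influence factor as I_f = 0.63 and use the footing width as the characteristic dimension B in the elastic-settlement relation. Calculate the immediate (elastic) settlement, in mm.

Immediate (elastic) settlement: S_e = q·B·(1−ν²)/E_s · I_f.
S_e = 112 × 4.9 × (1 − 0.39²) / 52400 × 0.63
    = 112 × 4.9 × 0.8479 / 52400 × 0.63
    = 0.005595 m = 5.595 mm

S_e ≈ 5.59 mm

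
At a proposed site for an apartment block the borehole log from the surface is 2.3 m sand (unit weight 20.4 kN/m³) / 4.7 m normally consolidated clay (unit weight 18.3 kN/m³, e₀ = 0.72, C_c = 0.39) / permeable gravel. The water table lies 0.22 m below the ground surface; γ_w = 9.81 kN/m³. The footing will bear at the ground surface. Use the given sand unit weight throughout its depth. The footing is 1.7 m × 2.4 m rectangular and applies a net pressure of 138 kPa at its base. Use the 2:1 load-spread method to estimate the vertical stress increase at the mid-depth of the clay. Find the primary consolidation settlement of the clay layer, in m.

Mid-depth of clay below the ground surface: z = 2.3 + 4.7/2 = 4.65 m.
Total vertical stress at mid-clay: σ_v = 20.4×2.3 + 18.3×2.35 = 89.925 kPa.
Pore pressure: u = 9.81×(4.65 − 0.22) = 43.458 kPa.
Initial effective stress: σ'_0 = σ_v − u = 89.925 − 43.458 = 46.467 kPa.
Stress increase at mid-clay by the 2:1 spreading method:
Δσ = qBL/((B+z)(L+z)) = 138×1.7×2.4/((1.7+4.65)(2.4+4.65)) = 12.577 kPa
Final effective stress: σ'_f = σ'_0 + Δσ = 46.467 + 12.577 = 59.044 kPa.
Normally consolidated clay, so the full stress increment lies on the virgin compression line:
S_c = C_c·H/(1+e₀)·log₁₀(σ'_f/σ'_0) = 0.39×4.7/(1+0.72)×log₁₀(59.044/46.467)
    = 1.0657 × 0.10403 = 0.1109 m

S_c ≈ 0.111 m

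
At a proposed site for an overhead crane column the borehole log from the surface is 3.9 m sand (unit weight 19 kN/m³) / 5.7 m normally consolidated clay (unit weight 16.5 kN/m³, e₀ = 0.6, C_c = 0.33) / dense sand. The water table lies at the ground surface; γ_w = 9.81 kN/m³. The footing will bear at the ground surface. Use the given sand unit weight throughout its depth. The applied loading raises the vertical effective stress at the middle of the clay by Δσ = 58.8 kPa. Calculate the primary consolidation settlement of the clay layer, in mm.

Mid-depth of clay below the ground surface: z = 3.9 + 5.7/2 = 6.75 m.
Total vertical stress at mid-clay: σ_v = 19×3.9 + 16.5×2.85 = 121.12 kPa.
Pore pressure: u = 9.81×(6.75 − 0) = 66.218 kPa.
Initial effective stress: σ'_0 = σ_v − u = 121.12 − 66.218 = 54.902 kPa.
Final effective stress: σ'_f = σ'_0 + Δσ = 54.902 + 58.8 = 113.7 kPa.
Normally consolidated clay, so the full stress increment lies on the virgin compression line:
S_c = C_c·H/(1+e₀)·log₁₀(σ'_f/σ'_0) = 0.33×5.7/(1+0.6)×log₁₀(113.7/54.902)
    = 1.1756 × 0.31617 = 0.3717 m

S_c ≈ 372 mm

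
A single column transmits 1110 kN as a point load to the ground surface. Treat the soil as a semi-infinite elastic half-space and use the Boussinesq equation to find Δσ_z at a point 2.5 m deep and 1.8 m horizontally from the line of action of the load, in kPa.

Δσ_z ≈ 29.8 kPa

Boussinesq vertical stress below a point load on an elastic half-space:
Δσ_z = 3P/(2πz²) · [1 + (r/z)²]^(−5/2)
r/z = 1.8/2.5 = 0.72; [1+(r/z)²]^(−5/2) = 0.35199.
Δσ_z = 3×1110/(2π×2.5²) × 0.35199 = 84.798 × 0.35199 = 29.85 kPa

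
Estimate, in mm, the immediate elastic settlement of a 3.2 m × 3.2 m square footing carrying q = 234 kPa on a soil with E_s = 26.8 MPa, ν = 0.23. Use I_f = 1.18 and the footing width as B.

S_e ≈ 31.2 mm

Immediate (elastic) settlement: S_e = q·B·(1−ν²)/E_s · I_f.
E_s = 26.8 MPa = 26800 kPa.
S_e = 234 × 3.2 × (1 − 0.23²) / 26800 × 1.18
    = 234 × 3.2 × 0.9471 / 26800 × 1.18
    = 0.03123 m = 31.23 mm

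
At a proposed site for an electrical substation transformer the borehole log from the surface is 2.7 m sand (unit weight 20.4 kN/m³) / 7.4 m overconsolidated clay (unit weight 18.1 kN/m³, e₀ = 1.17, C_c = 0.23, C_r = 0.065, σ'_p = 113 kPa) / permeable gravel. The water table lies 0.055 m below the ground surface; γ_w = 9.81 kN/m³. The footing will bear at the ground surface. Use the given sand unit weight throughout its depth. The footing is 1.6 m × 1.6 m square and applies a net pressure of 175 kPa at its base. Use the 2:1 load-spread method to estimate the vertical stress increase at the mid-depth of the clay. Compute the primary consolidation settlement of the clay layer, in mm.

Mid-depth of clay below the ground surface: z = 2.7 + 7.4/2 = 6.4 m.
Total vertical stress at mid-clay: σ_v = 20.4×2.7 + 18.1×3.7 = 122.05 kPa.
Pore pressure: u = 9.81×(6.4 − 0.055) = 62.244 kPa.
Initial effective stress: σ'_0 = σ_v − u = 122.05 − 62.244 = 59.806 kPa.
Stress increase at mid-clay by the 2:1 spreading method:
Δσ = qBL/((B+z)(L+z)) = 175×1.6×1.6/((1.6+6.4)(1.6+6.4)) = 7 kPa
Final effective stress: σ'_f = 59.806 + 7 = 66.806 kPa.
σ'_f = 66.806 ≤ σ'_p = 113 kPa, so the clay remains overconsolidated and only the recompression index applies:
S_c = C_r·H/(1+e₀)·log₁₀(σ'_f/σ'_0) = 0.065×7.4/2.17×log₁₀(66.806/59.806)
    = 0.22166 × 0.048071 = 0.01066 m

S_c ≈ 10.7 mm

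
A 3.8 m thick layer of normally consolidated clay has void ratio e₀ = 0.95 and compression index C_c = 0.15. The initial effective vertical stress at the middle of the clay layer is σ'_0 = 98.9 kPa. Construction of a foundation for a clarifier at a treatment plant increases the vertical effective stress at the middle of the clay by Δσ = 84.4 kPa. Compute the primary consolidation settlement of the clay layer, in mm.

Final effective stress: σ'_f = σ'_0 + Δσ = 98.9 + 84.4 = 183.3 kPa.
Normally consolidated clay, so the full stress increment lies on the virgin compression line:
S_c = C_c·H/(1+e₀)·log₁₀(σ'_f/σ'_0) = 0.15×3.8/(1+0.95)×log₁₀(183.3/98.9)
    = 0.29231 × 0.26797 = 0.07833 m

S_c ≈ 78.3 mm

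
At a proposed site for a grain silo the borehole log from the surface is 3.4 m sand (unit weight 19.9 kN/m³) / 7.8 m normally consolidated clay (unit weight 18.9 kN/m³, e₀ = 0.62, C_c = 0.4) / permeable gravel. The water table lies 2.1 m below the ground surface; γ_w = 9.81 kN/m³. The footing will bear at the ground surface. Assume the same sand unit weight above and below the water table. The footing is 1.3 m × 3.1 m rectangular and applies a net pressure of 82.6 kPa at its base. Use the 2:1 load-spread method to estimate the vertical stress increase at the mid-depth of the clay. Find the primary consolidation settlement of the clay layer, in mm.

S_c ≈ 33.8 mm

Mid-depth of clay below the ground surface: z = 3.4 + 7.8/2 = 7.3 m.
Total vertical stress at mid-clay: σ_v = 19.9×3.4 + 18.9×3.9 = 141.37 kPa.
Pore pressure: u = 9.81×(7.3 − 2.1) = 51.012 kPa.
Initial effective stress: σ'_0 = σ_v − u = 141.37 − 51.012 = 90.358 kPa.
Stress increase at mid-clay by the 2:1 spreading method:
Δσ = qBL/((B+z)(L+z)) = 82.6×1.3×3.1/((1.3+7.3)(3.1+7.3)) = 3.7218 kPa
Final effective stress: σ'_f = σ'_0 + Δσ = 90.358 + 3.7218 = 94.08 kPa.
Normally consolidated clay, so the full stress increment lies on the virgin compression line:
S_c = C_c·H/(1+e₀)·log₁₀(σ'_f/σ'_0) = 0.4×7.8/(1+0.62)×log₁₀(94.08/90.358)
    = 1.9259 × 0.017531 = 0.03376 m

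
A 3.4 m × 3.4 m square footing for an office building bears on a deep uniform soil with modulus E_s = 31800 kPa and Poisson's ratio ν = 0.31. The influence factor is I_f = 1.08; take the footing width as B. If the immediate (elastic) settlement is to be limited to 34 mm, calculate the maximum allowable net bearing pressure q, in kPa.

q ≈ 326 kPa

S_e = q·B·(1−ν²)/E_s · I_f  ⇒  q = S_e·E_s / (B·(1−ν²)·I_f).
q = 0.034 × 31800 / (3.4 × 0.9039 × 1.08) = 325.7 kPa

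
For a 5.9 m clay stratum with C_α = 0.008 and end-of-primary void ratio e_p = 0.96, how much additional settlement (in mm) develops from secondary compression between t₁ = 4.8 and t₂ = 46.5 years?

Secondary compression: S_s = C_α·H/(1+e_p)·log₁₀(t₂/t₁)
S_s = 0.008×5.9/(1+0.96)×log₁₀(46.5/4.8)
    = 0.02408 × 0.9862 = 0.02375 m

S_s ≈ 23.7 mm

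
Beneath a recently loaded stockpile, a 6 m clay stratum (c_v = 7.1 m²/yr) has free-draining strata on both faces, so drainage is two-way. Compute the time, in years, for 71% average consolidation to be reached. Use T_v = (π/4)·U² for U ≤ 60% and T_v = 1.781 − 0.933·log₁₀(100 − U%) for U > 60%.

t ≈ 0.528 years

Drainage path length: H_d = H/2 = 3 m (double drainage).
U > 60%: T_v = 1.781 − 0.933·log₁₀(100 − 71) = 0.41658.
t = T_v·H_d²/c_v = 0.41658×3²/7.1 = 0.5281 years.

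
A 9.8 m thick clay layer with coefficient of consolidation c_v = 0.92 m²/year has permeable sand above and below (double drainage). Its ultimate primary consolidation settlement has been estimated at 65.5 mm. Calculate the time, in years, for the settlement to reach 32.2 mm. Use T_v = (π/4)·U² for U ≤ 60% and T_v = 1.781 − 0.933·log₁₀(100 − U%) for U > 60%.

t ≈ 4.95 years

Drainage path length: H_d = H/2 = 4.9 m (double drainage).
U = S(t)/S_ult = 32.2/65.5 = 0.4916.
U ≤ 60%: T_v = (π/4)·U² = (π/4)×0.4916² = 0.18981.
t = T_v·H_d²/c_v = 0.18981×4.9²/0.92 = 4.954 years.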